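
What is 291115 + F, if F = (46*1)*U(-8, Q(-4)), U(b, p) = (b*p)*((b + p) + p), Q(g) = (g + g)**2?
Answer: -2535125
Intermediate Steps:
Q(g) = 4*g**2 (Q(g) = (2*g)**2 = 4*g**2)
U(b, p) = b*p*(b + 2*p) (U(b, p) = (b*p)*(b + 2*p) = b*p*(b + 2*p))
F = -2826240 (F = (46*1)*(-8*4*(-4)**2*(-8 + 2*(4*(-4)**2))) = 46*(-8*4*16*(-8 + 2*(4*16))) = 46*(-8*64*(-8 + 2*64)) = 46*(-8*64*(-8 + 128)) = 46*(-8*64*120) = 46*(-61440) = -2826240)
291115 + F = 291115 - 2826240 = -2535125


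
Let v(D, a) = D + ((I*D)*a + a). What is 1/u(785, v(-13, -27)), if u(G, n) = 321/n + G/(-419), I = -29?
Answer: -4281761/8156414 ≈ -0.52496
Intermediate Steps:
v(D, a) = D + a - 29*D*a (v(D, a) = D + ((-29*D)*a + a) = D + (-29*D*a + a) = D + (a - 29*D*a) = D + a - 29*D*a)
u(G, n) = 321/n - G/419 (u(G, n) = 321/n + G*(-1/419) = 321/n - G/419)
1/u(785, v(-13, -27)) = 1/(321/(-13 - 27 - 29*(-13)*(-27)) - 1/419*785) = 1/(321/(-13 - 27 - 10179) - 785/419) = 1/(321/(-10219) - 785/419) = 1/(321*(-1/10219) - 785/419) = 1/(-321/10219 - 785/419) = 1/(-8156414/4281761) = -4281761/8156414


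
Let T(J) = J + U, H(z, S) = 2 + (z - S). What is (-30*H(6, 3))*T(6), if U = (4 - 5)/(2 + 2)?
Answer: -1725/2 ≈ -862.50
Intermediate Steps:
H(z, S) = 2 + z - S
U = -¼ (U = -1/4 = -1*¼ = -¼ ≈ -0.25000)
T(J) = -¼ + J (T(J) = J - ¼ = -¼ + J)
(-30*H(6, 3))*T(6) = (-30*(2 + 6 - 1*3))*(-¼ + 6) = -30*(2 + 6 - 3)*(23/4) = -30*5*(23/4) = -150*23/4 = -1725/2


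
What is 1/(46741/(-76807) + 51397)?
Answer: 76807/3947602638 ≈ 1.9457e-5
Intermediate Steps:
1/(46741/(-76807) + 51397) = 1/(46741*(-1/76807) + 51397) = 1/(-46741/76807 + 51397) = 1/(3947602638/76807) = 76807/3947602638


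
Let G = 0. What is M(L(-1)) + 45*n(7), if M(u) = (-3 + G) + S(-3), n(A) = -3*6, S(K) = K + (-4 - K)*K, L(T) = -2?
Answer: -813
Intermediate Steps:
S(K) = K + K*(-4 - K)
n(A) = -18
M(u) = -3 (M(u) = (-3 + 0) - 1*(-3)*(3 - 3) = -3 - 1*(-3)*0 = -3 + 0 = -3)
M(L(-1)) + 45*n(7) = -3 + 45*(-18) = -3 - 810 = -813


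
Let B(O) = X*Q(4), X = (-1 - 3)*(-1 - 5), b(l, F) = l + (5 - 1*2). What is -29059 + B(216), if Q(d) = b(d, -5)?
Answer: -28891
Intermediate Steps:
b(l, F) = 3 + l (b(l, F) = l + (5 - 2) = l + 3 = 3 + l)
X = 24 (X = -4*(-6) = 24)
Q(d) = 3 + d
B(O) = 168 (B(O) = 24*(3 + 4) = 24*7 = 168)
-29059 + B(216) = -29059 + 168 = -28891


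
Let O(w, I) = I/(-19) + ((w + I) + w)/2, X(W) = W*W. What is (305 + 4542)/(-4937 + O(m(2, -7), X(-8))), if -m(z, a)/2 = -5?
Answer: -92093/93069 ≈ -0.98951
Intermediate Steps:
m(z, a) = 10 (m(z, a) = -2*(-5) = 10)
X(W) = W²
O(w, I) = w + 17*I/38 (O(w, I) = I*(-1/19) + ((I + w) + w)*(½) = -I/19 + (I + 2*w)*(½) = -I/19 + (w + I/2) = w + 17*I/38)
(305 + 4542)/(-4937 + O(m(2, -7), X(-8))) = (305 + 4542)/(-4937 + (10 + (17/38)*(-8)²)) = 4847/(-4937 + (10 + (17/38)*64)) = 4847/(-4937 + (10 + 544/19)) = 4847/(-4937 + 734/19) = 4847/(-93069/19) = 4847*(-19/93069) = -92093/93069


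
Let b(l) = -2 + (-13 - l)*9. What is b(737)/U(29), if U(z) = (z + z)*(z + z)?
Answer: -1688/841 ≈ -2.0071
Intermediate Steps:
b(l) = -119 - 9*l (b(l) = -2 + (-117 - 9*l) = -119 - 9*l)
U(z) = 4*z² (U(z) = (2*z)*(2*z) = 4*z²)
b(737)/U(29) = (-119 - 9*737)/((4*29²)) = (-119 - 6633)/((4*841)) = -6752/3364 = -6752*1/3364 = -1688/841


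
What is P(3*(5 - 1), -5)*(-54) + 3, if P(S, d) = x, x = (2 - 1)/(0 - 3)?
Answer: 21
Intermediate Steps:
x = -⅓ (x = 1/(-3) = 1*(-⅓) = -⅓ ≈ -0.33333)
P(S, d) = -⅓
P(3*(5 - 1), -5)*(-54) + 3 = -⅓*(-54) + 3 = 18 + 3 = 21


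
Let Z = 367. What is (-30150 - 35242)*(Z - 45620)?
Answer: 2959184176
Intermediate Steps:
(-30150 - 35242)*(Z - 45620) = (-30150 - 35242)*(367 - 45620) = -65392*(-45253) = 2959184176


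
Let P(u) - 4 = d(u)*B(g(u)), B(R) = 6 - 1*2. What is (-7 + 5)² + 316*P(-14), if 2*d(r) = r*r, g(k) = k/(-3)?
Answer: 125140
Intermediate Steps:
g(k) = -k/3 (g(k) = k*(-⅓) = -k/3)
B(R) = 4 (B(R) = 6 - 2 = 4)
d(r) = r²/2 (d(r) = (r*r)/2 = r²/2)
P(u) = 4 + 2*u² (P(u) = 4 + (u²/2)*4 = 4 + 2*u²)
(-7 + 5)² + 316*P(-14) = (-7 + 5)² + 316*(4 + 2*(-14)²) = (-2)² + 316*(4 + 2*196) = 4 + 316*(4 + 392) = 4 + 316*396 = 4 + 125136 = 125140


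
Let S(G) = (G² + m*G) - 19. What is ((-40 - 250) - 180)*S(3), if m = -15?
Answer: 25850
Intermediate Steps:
S(G) = -19 + G² - 15*G (S(G) = (G² - 15*G) - 19 = -19 + G² - 15*G)
((-40 - 250) - 180)*S(3) = ((-40 - 250) - 180)*(-19 + 3² - 15*3) = (-290 - 180)*(-19 + 9 - 45) = -470*(-55) = 25850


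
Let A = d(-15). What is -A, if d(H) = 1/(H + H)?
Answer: 1/30 ≈ 0.033333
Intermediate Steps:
d(H) = 1/(2*H)
A = -1/30 (A = (1/2)/(-15) = (1/2)*(-1/15) = -1/30 ≈ -0.033333)
-A = -1*(-1/30) = 1/30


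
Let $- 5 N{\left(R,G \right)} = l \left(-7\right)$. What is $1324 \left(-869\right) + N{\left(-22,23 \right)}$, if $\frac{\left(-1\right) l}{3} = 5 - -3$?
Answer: $- \frac{5752948}{5} \approx -1.1506 \cdot 10^{6}$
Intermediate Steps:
$l = -24$ ($l = - 3 \left(5 - -3\right) = - 3 \left(5 + 3\right) = \left(-3\right) 8 = -24$)
$N{\left(R,G \right)} = - \frac{168}{5}$ ($N{\left(R,G \right)} = - \frac{\left(-24\right) \left(-7\right)}{5} = \left(- \frac{1}{5}\right) 168 = - \frac{168}{5}$)
$1324 \left(-869\right) + N{\left(-22,23 \right)} = 1324 \left(-869\right) - \frac{168}{5} = -1150556 - \frac{168}{5} = - \frac{5752948}{5}$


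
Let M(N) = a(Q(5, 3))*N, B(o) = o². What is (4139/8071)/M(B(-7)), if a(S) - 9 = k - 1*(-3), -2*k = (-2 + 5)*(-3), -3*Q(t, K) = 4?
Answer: 8278/13050807 ≈ 0.00063429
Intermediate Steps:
Q(t, K) = -4/3 (Q(t, K) = -⅓*4 = -4/3)
k = 9/2 (k = -(-2 + 5)*(-3)/2 = -3*(-3)/2 = -½*(-9) = 9/2 ≈ 4.5000)
a(S) = 33/2 (a(S) = 9 + (9/2 - 1*(-3)) = 9 + (9/2 + 3) = 9 + 15/2 = 33/2)
M(N) = 33*N/2
(4139/8071)/M(B(-7)) = (4139/8071)/(((33/2)*(-7)²)) = (4139*(1/8071))/(((33/2)*49)) = 4139/(8071*(1617/2)) = (4139/8071)*(2/1617) = 8278/13050807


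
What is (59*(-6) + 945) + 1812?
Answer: 2403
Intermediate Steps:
(59*(-6) + 945) + 1812 = (-354 + 945) + 1812 = 591 + 1812 = 2403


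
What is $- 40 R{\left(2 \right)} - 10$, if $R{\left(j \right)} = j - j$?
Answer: $-10$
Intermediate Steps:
$R{\left(j \right)} = 0$
$- 40 R{\left(2 \right)} - 10 = \left(-40\right) 0 - 10 = 0 - 10 = -10$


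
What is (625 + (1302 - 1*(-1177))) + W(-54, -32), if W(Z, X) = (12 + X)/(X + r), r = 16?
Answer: 12421/4 ≈ 3105.3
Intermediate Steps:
W(Z, X) = (12 + X)/(16 + X) (W(Z, X) = (12 + X)/(X + 16) = (12 + X)/(16 + X))
(625 + (1302 - 1*(-1177))) + W(-54, -32) = (625 + (1302 - 1*(-1177))) + (12 - 32)/(16 - 32) = (625 + (1302 + 1177)) - 20/(-16) = (625 + 2479) - 1/16*(-20) = 3104 + 5/4 = 12421/4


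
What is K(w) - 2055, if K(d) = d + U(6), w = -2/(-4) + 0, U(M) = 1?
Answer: -4107/2 ≈ -2053.5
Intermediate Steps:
w = ½ (w = -¼*(-2) + 0 = ½ + 0 = ½ ≈ 0.50000)
K(d) = 1 + d (K(d) = d + 1 = 1 + d)
K(w) - 2055 = (1 + ½) - 2055 = 3/2 - 2055 = -4107/2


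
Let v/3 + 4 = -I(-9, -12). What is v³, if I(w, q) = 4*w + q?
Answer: 2299968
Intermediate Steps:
I(w, q) = q + 4*w
v = 132 (v = -12 + 3*(-(-12 + 4*(-9))) = -12 + 3*(-(-12 - 36)) = -12 + 3*(-1*(-48)) = -12 + 3*48 = -12 + 144 = 132)
v³ = 132³ = 2299968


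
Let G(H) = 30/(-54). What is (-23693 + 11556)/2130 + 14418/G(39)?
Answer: -55290749/2130 ≈ -25958.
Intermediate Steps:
G(H) = -5/9 (G(H) = 30*(-1/54) = -5/9)
(-23693 + 11556)/2130 + 14418/G(39) = (-23693 + 11556)/2130 + 14418/(-5/9) = -12137*1/2130 + 14418*(-9/5) = -12137/2130 - 129762/5 = -55290749/2130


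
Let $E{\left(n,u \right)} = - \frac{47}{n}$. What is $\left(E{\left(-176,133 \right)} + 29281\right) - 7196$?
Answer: $\frac{3887007}{176} \approx 22085.0$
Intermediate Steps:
$\left(E{\left(-176,133 \right)} + 29281\right) - 7196 = \left(- \frac{47}{-176} + 29281\right) - 7196 = \left(\left(-47\right) \left(- \frac{1}{176}\right) + 29281\right) - 7196 = \left(\frac{47}{176} + 29281\right) - 7196 = \frac{5153503}{176} - 7196 = \frac{3887007}{176}$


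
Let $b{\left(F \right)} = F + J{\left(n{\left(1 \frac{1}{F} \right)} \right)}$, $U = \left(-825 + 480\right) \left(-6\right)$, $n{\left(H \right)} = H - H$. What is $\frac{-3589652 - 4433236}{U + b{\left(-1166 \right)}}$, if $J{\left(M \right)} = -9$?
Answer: $- \frac{8022888}{895} \approx -8964.1$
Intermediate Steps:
$n{\left(H \right)} = 0$
$U = 2070$ ($U = \left(-345\right) \left(-6\right) = 2070$)
$b{\left(F \right)} = -9 + F$ ($b{\left(F \right)} = F - 9 = -9 + F$)
$\frac{-3589652 - 4433236}{U + b{\left(-1166 \right)}} = \frac{-3589652 - 4433236}{2070 - 1175} = - \frac{8022888}{2070 - 1175} = - \frac{8022888}{895}$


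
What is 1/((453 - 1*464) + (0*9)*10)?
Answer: -1/11 ≈ -0.090909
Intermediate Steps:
1/((453 - 1*464) + (0*9)*10) = 1/((453 - 464) + 0*10) = 1/(-11 + 0) = 1/(-11) = -1/11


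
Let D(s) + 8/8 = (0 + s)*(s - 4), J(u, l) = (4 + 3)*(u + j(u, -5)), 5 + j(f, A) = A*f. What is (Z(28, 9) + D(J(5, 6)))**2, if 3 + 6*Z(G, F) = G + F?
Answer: 8833932121/9 ≈ 9.8155e+8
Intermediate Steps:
j(f, A) = -5 + A*f
J(u, l) = -35 - 28*u (J(u, l) = (4 + 3)*(u + (-5 - 5*u)) = 7*(-5 - 4*u) = -35 - 28*u)
Z(G, F) = -1/2 + F/6 + G/6 (Z(G, F) = -1/2 + (G + F)/6 = -1/2 + (F + G)/6 = -1/2 + (F/6 + G/6) = -1/2 + F/6 + G/6)
D(s) = -1 + s*(-4 + s) (D(s) = -1 + (0 + s)*(s - 4) = -1 + s*(-4 + s))
(Z(28, 9) + D(J(5, 6)))**2 = ((-1/2 + (1/6)*9 + (1/6)*28) + (-1 + (-35 - 28*5)**2 - 4*(-35 - 28*5)))**2 = ((-1/2 + 3/2 + 14/3) + (-1 + (-35 - 140)**2 - 4*(-35 - 140)))**2 = (17/3 + (-1 + (-175)**2 - 4*(-175)))**2 = (17/3 + (-1 + 30625 + 700))**2 = (17/3 + 31324)**2 = (93989/3)**2 = 8833932121/9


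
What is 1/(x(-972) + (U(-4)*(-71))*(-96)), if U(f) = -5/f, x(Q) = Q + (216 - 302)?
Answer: 1/7462 ≈ 0.00013401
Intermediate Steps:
x(Q) = -86 + Q (x(Q) = Q - 86 = -86 + Q)
1/(x(-972) + (U(-4)*(-71))*(-96)) = 1/((-86 - 972) + (-5/(-4)*(-71))*(-96)) = 1/(-1058 + (-5*(-¼)*(-71))*(-96)) = 1/(-1058 + ((5/4)*(-71))*(-96)) = 1/(-1058 - 355/4*(-96)) = 1/(-1058 + 8520) = 1/7462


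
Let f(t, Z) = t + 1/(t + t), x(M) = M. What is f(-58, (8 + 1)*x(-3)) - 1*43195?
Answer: -5017349/116 ≈ -43253.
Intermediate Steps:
f(t, Z) = t + 1/(2*t)
f(-58, (8 + 1)*x(-3)) - 1*43195 = (-58 + (1/2)/(-58)) - 1*43195 = (-58 + (1/2)*(-1/58)) - 43195 = (-58 - 1/116) - 43195 = -6729/116 - 43195 = -5017349/116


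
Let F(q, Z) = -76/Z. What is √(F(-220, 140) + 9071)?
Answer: 3*√1234590/35 ≈ 95.239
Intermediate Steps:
√(F(-220, 140) + 9071) = √(-76/140 + 9071) = √(-76*1/140 + 9071) = √(-19/35 + 9071) = √(317466/35) = 3*√1234590/35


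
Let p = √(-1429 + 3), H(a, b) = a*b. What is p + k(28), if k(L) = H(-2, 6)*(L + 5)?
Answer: -396 + I*√1426 ≈ -396.0 + 37.762*I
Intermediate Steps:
p = I*√1426 (p = √(-1426) = I*√1426 ≈ 37.762*I)
k(L) = -60 - 12*L (k(L) = (-2*6)*(L + 5) = -12*(5 + L) = -60 - 12*L)
p + k(28) = I*√1426 + (-60 - 12*28) = I*√1426 + (-60 - 336) = I*√1426 - 396 = -396 + I*√1426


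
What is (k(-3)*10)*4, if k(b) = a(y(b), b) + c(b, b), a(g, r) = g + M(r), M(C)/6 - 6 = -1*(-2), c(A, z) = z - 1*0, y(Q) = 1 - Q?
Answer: 1960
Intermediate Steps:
c(A, z) = z (c(A, z) = z + 0 = z)
M(C) = 48 (M(C) = 36 + 6*(-1*(-2)) = 36 + 6*2 = 36 + 12 = 48)
a(g, r) = 48 + g (a(g, r) = g + 48 = 48 + g)
k(b) = 49 (k(b) = (48 + (1 - b)) + b = (49 - b) + b = 49)
(k(-3)*10)*4 = (49*10)*4 = 490*4 = 1960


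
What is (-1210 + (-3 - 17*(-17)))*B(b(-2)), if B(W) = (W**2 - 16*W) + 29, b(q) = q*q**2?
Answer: -204204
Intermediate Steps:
b(q) = q**3
B(W) = 29 + W**2 - 16*W
(-1210 + (-3 - 17*(-17)))*B(b(-2)) = (-1210 + (-3 - 17*(-17)))*(29 + ((-2)**3)**2 - 16*(-2)**3) = (-1210 + (-3 + 289))*(29 + (-8)**2 - 16*(-8)) = (-1210 + 286)*(29 + 64 + 128) = -924*221 = -204204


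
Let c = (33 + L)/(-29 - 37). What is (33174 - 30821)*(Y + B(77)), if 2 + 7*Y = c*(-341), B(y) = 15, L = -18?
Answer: 849433/14 ≈ 60674.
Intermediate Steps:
c = -5/22 (c = (33 - 18)/(-29 - 37) = 15/(-66) = 15*(-1/66) = -5/22 ≈ -0.22727)
Y = 151/14 (Y = -2/7 + (-5/22*(-341))/7 = -2/7 + (⅐)*(155/2) = -2/7 + 155/14 = 151/14 ≈ 10.786)
(33174 - 30821)*(Y + B(77)) = (33174 - 30821)*(151/14 + 15) = 2353*(361/14) = 849433/14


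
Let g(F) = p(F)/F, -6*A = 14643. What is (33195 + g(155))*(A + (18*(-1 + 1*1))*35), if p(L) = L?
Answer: -81014838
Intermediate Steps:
A = -4881/2 (A = -⅙*14643 = -4881/2 ≈ -2440.5)
g(F) = 1 (g(F) = F/F = 1)
(33195 + g(155))*(A + (18*(-1 + 1*1))*35) = (33195 + 1)*(-4881/2 + (18*(-1 + 1*1))*35) = 33196*(-4881/2 + (18*(-1 + 1))*35) = 33196*(-4881/2 + (18*0)*35) = 33196*(-4881/2 + 0*35) = 33196*(-4881/2 + 0) = 33196*(-4881/2) = -81014838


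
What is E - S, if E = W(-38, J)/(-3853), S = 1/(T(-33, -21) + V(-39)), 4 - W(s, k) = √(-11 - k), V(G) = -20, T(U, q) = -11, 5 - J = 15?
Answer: 3729/119443 + I/3853 ≈ 0.03122 + 0.00025954*I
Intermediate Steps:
J = -10 (J = 5 - 1*15 = 5 - 15 = -10)
W(s, k) = 4 - √(-11 - k)
S = -1/31 (S = 1/(-11 - 20) = 1/(-31) = -1/31 ≈ -0.032258)
E = -4/3853 + I/3853 (E = (4 - √(-11 - 1*(-10)))/(-3853) = (4 - √(-11 + 10))*(-1/3853) = (4 - √(-1))*(-1/3853) = (4 - I)*(-1/3853) = -4/3853 + I/3853 ≈ -0.0010382 + 0.00025954*I)
E - S = (-4/3853 + I/3853) - 1*(-1/31) = (-4/3853 + I/3853) + 1/31 = 3729/119443 + I/3853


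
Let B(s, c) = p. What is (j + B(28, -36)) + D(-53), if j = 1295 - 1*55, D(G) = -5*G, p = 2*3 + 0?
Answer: 1511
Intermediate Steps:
p = 6 (p = 6 + 0 = 6)
B(s, c) = 6
j = 1240 (j = 1295 - 55 = 1240)
(j + B(28, -36)) + D(-53) = (1240 + 6) - 5*(-53) = 1246 + 265 = 1511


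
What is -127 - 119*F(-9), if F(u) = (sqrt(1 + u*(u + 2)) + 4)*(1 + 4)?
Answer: -7267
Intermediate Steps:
F(u) = 20 + 5*sqrt(1 + u*(2 + u)) (F(u) = (sqrt(1 + u*(2 + u)) + 4)*5 = (4 + sqrt(1 + u*(2 + u)))*5 = 20 + 5*sqrt(1 + u*(2 + u)))
-127 - 119*F(-9) = -127 - 119*(20 + 5*sqrt(1 + (-9)**2 + 2*(-9))) = -127 - 119*(20 + 5*sqrt(1 + 81 - 18)) = -127 - 119*(20 + 5*sqrt(64)) = -127 - 119*(20 + 5*8) = -127 - 119*(20 + 40) = -127 - 119*60 = -127 - 7140 = -7267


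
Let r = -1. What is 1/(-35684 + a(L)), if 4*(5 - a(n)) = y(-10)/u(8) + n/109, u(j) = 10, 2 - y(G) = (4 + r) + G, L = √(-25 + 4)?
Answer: -226082598520/8066451901180447 + 43600*I*√21/24199355703541341 ≈ -2.8028e-5 + 8.2564e-12*I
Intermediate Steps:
L = I*√21 (L = √(-21) = I*√21 ≈ 4.5826*I)
y(G) = -1 - G (y(G) = 2 - ((4 - 1) + G) = 2 - (3 + G) = 2 + (-3 - G) = -1 - G)
a(n) = 191/40 - n/436 (a(n) = 5 - ((-1 - 1*(-10))/10 + n/109)/4 = 5 - ((-1 + 10)*(⅒) + n*(1/109))/4 = 5 - (9*(⅒) + n/109)/4 = 5 - (9/10 + n/109)/4 = 5 + (-9/40 - n/436) = 191/40 - n/436)
1/(-35684 + a(L)) = 1/(-35684 + (191/40 - I*√21/436)) = 1/(-1427169/40 - I*√21/436)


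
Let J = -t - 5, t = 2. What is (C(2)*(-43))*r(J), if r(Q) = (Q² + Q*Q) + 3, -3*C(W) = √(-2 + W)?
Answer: 0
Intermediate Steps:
C(W) = -√(-2 + W)/3
J = -7 (J = -1*2 - 5 = -2 - 5 = -7)
r(Q) = 3 + 2*Q² (r(Q) = (Q² + Q²) + 3 = 2*Q² + 3 = 3 + 2*Q²)
(C(2)*(-43))*r(J) = (-√(-2 + 2)/3*(-43))*(3 + 2*(-7)²) = (-√0/3*(-43))*(3 + 2*49) = (-⅓*0*(-43))*(3 + 98) = (0*(-43))*101 = 0*101 = 0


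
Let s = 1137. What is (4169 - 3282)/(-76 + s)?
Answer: 887/1061 ≈ 0.83600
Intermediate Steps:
(4169 - 3282)/(-76 + s) = (4169 - 3282)/(-76 + 1137) = 887/1061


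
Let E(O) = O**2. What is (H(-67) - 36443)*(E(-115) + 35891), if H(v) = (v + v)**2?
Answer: -908007492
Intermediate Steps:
H(v) = 4*v**2 (H(v) = (2*v)**2 = 4*v**2)
(H(-67) - 36443)*(E(-115) + 35891) = (4*(-67)**2 - 36443)*((-115)**2 + 35891) = (4*4489 - 36443)*(13225 + 35891) = (17956 - 36443)*49116 = -18487*49116 = -908007492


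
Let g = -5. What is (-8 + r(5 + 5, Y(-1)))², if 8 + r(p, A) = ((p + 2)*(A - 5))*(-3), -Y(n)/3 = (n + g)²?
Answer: 16418704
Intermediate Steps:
Y(n) = -3*(-5 + n)² (Y(n) = -3*(n - 5)² = -3*(-5 + n)²)
r(p, A) = -8 - 3*(-5 + A)*(2 + p) (r(p, A) = -8 + ((p + 2)*(A - 5))*(-3) = -8 + ((2 + p)*(-5 + A))*(-3) = -8 + ((-5 + A)*(2 + p))*(-3) = -8 - 3*(-5 + A)*(2 + p))
(-8 + r(5 + 5, Y(-1)))² = (-8 + (22 - (-18)*(-5 - 1)² + 15*(5 + 5) - 3*(-3*(-5 - 1)²)*(5 + 5)))² = (-8 + (22 - (-18)*(-6)² + 15*10 - 3*(-3*(-6)²)*10))² = (-8 + (22 - (-18)*36 + 150 - 3*(-3*36)*10))² = (-8 + (22 - 6*(-108) + 150 - 3*(-108)*10))² = (-8 + (22 + 648 + 150 + 3240))² = (-8 + 4060)² = 4052² = 16418704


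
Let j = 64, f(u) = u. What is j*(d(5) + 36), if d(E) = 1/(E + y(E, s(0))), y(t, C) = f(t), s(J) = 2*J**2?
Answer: 11552/5 ≈ 2310.4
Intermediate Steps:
y(t, C) = t
d(E) = 1/(2*E) (d(E) = 1/(E + E) = 1/(2*E))
j*(d(5) + 36) = 64*((1/2)/5 + 36) = 64*((1/2)*(1/5) + 36) = 64*(1/10 + 36) = 64*(361/10) = 11552/5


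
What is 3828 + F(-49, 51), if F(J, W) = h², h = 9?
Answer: 3909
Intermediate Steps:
F(J, W) = 81 (F(J, W) = 9² = 81)
3828 + F(-49, 51) = 3828 + 81 = 3909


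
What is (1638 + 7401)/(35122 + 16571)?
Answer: 3013/17231 ≈ 0.17486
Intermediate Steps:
(1638 + 7401)/(35122 + 16571) = 9039/51693 = 9039*(1/51693) = 3013/17231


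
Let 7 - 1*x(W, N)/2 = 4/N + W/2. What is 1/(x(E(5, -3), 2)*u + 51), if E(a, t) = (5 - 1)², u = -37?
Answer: 1/273 ≈ 0.0036630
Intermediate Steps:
E(a, t) = 16 (E(a, t) = 4² = 16)
x(W, N) = 14 - W - 8/N (x(W, N) = 14 - 2*(4/N + W/2) = 14 - 2*(W/2 + 4/N) = 14 + (-W - 8/N) = 14 - W - 8/N)
1/(x(E(5, -3), 2)*u + 51) = 1/((14 - 1*16 - 8/2)*(-37) + 51) = 1/((14 - 16 - 8*½)*(-37) + 51) = 1/((14 - 16 - 4)*(-37) + 51) = 1/(-6*(-37) + 51) = 1/(222 + 51) = 1/273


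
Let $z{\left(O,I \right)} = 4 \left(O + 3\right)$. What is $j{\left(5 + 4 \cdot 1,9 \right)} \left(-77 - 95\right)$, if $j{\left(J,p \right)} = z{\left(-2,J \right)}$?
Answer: $-688$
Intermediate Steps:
$z{\left(O,I \right)} = 12 + 4 O$ ($z{\left(O,I \right)} = 4 \left(3 + O\right) = 12 + 4 O$)
$j{\left(J,p \right)} = 4$ ($j{\left(J,p \right)} = 12 + 4 \left(-2\right) = 12 - 8 = 4$)
$j{\left(5 + 4 \cdot 1,9 \right)} \left(-77 - 95\right) = 4 \left(-77 - 95\right) = 4 \left(-172\right) = -688$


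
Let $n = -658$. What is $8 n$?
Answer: $-5264$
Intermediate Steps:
$8 n = 8 \left(-658\right) = -5264$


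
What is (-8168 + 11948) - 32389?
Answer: -28609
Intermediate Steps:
(-8168 + 11948) - 32389 = 3780 - 32389 = -28609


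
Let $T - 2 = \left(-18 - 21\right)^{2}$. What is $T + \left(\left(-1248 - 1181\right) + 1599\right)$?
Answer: $693$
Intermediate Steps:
$T = 1523$ ($T = 2 + \left(-18 - 21\right)^{2} = 2 + \left(-39\right)^{2} = 2 + 1521 = 1523$)
$T + \left(\left(-1248 - 1181\right) + 1599\right) = 1523 + \left(\left(-1248 - 1181\right) + 1599\right) = 1523 + \left(-2429 + 1599\right) = 1523 - 830 = 693$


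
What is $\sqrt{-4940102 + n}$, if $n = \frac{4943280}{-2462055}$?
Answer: $\frac{i \sqrt{133091118627923062}}{164137} \approx 2222.6 i$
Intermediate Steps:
$n = - \frac{329552}{164137}$ ($n = 4943280 \left(- \frac{1}{2462055}\right) = - \frac{329552}{164137} \approx -2.0078$)
$\sqrt{-4940102 + n} = \sqrt{-4940102 - \frac{329552}{164137}} = \sqrt{- \frac{810853851526}{164137}} = \frac{i \sqrt{133091118627923062}}{164137}$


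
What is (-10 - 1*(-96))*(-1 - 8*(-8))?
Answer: 5418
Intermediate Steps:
(-10 - 1*(-96))*(-1 - 8*(-8)) = (-10 + 96)*(-1 + 64) = 86*63 = 5418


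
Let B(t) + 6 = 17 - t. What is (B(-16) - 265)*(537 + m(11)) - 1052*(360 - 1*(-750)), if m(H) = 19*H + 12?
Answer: -1348124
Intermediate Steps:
B(t) = 11 - t (B(t) = -6 + (17 - t) = 11 - t)
m(H) = 12 + 19*H
(B(-16) - 265)*(537 + m(11)) - 1052*(360 - 1*(-750)) = ((11 - 1*(-16)) - 265)*(537 + (12 + 19*11)) - 1052*(360 - 1*(-750)) = ((11 + 16) - 265)*(537 + (12 + 209)) - 1052*(360 + 750) = (27 - 265)*(537 + 221) - 1052*1110 = -238*758 - 1167720 = -180404 - 1167720 = -1348124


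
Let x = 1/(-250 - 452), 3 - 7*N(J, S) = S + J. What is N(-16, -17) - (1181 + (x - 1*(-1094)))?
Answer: -11154071/4914 ≈ -2269.9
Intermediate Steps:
N(J, S) = 3/7 - J/7 - S/7 (N(J, S) = 3/7 - (S + J)/7 = 3/7 - (J + S)/7 = 3/7 + (-J/7 - S/7) = 3/7 - J/7 - S/7)
x = -1/702 (x = 1/(-702) = -1/702 ≈ -0.0014245)
N(-16, -17) - (1181 + (x - 1*(-1094))) = (3/7 - ⅐*(-16) - ⅐*(-17)) - (1181 + (-1/702 - 1*(-1094))) = (3/7 + 16/7 + 17/7) - (1181 + (-1/702 + 1094)) = 36/7 - (1181 + 767987/702) = 36/7 - 1*1597049/702 = 36/7 - 1597049/702 = -11154071/4914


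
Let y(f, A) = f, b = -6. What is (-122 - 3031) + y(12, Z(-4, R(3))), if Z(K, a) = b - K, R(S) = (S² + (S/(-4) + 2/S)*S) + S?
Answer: -3141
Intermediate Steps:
R(S) = S + S² + S*(2/S - S/4) (R(S) = (S² + (S*(-¼) + 2/S)*S) + S = (S² + (-S/4 + 2/S)*S) + S = (S² + (2/S - S/4)*S) + S = (S² + S*(2/S - S/4)) + S = S + S² + S*(2/S - S/4))
Z(K, a) = -6 - K
(-122 - 3031) + y(12, Z(-4, R(3))) = (-122 - 3031) + 12 = -3153 + 12 = -3141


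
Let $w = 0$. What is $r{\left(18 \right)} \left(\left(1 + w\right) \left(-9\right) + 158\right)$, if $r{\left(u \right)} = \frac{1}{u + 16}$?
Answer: $\frac{149}{34} \approx 4.3824$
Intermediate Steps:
$r{\left(u \right)} = \frac{1}{16 + u}$
$r{\left(18 \right)} \left(\left(1 + w\right) \left(-9\right) + 158\right) = \frac{\left(1 + 0\right) \left(-9\right) + 158}{16 + 18} = \frac{1 \left(-9\right) + 158}{34} = \frac{-9 + 158}{34} = \frac{1}{34} \cdot 149 = \frac{149}{34}$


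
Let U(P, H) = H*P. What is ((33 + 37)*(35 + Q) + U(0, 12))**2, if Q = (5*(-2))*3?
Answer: 122500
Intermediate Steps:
Q = -30 (Q = -10*3 = -30)
((33 + 37)*(35 + Q) + U(0, 12))**2 = ((33 + 37)*(35 - 30) + 12*0)**2 = (70*5 + 0)**2 = (350 + 0)**2 = 350**2 = 122500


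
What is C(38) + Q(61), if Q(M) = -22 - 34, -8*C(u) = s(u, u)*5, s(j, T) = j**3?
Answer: -34351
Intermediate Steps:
C(u) = -5*u**3/8 (C(u) = -u**3*5/8 = -5*u**3/8)
Q(M) = -56
C(38) + Q(61) = -5/8*38**3 - 56 = -5/8*54872 - 56 = -34295 - 56 = -34351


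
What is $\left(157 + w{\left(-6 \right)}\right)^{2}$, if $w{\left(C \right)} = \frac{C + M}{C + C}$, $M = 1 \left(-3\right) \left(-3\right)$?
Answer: $\frac{393129}{16} \approx 24571.0$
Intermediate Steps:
$M = 9$ ($M = \left(-3\right) \left(-3\right) = 9$)
$w{\left(C \right)} = \frac{9 + C}{2 C}$ ($w{\left(C \right)} = \frac{C + 9}{C + C} = \frac{9 + C}{2 C}$)
$\left(157 + w{\left(-6 \right)}\right)^{2} = \left(157 + \frac{9 - 6}{2 \left(-6\right)}\right)^{2} = \left(157 + \frac{1}{2} \left(- \frac{1}{6}\right) 3\right)^{2} = \left(157 - \frac{1}{4}\right)^{2} = \left(\frac{627}{4}\right)^{2} = \frac{393129}{16}$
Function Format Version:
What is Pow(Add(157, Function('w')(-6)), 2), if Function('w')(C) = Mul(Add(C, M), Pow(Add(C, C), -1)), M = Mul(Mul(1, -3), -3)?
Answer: Rational(393129, 16) ≈ 24571.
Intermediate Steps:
M = 9 (M = Mul(-3, -3) = 9)
Function('w')(C) = Mul(Rational(1, 2), Pow(C, -1), Add(9, C)) (Function('w')(C) = Mul(Add(C, 9), Pow(Add(C, C), -1)) = Mul(Add(9, C), Pow(Mul(2, C), -1)) = Mul(Add(9, C), Mul(Rational(1, 2), Pow(C, -1))) = Mul(Rational(1, 2), Pow(C, -1), Add(9, C)))
Pow(Add(157, Function('w')(-6)), 2) = Pow(Add(157, Mul(Rational(1, 2), Pow(-6, -1), Add(9, -6))), 2) = Pow(Add(157, Mul(Rational(1, 2), Rational(-1, 6), 3)), 2) = Pow(Add(157, Rational(-1, 4)), 2) = Pow(Rational(627, 4), 2) = Rational(393129, 16)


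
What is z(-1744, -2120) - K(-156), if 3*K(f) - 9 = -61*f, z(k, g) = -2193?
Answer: -5368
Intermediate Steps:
K(f) = 3 - 61*f/3 (K(f) = 3 + (-61*f)/3 = 3 - 61*f/3)
z(-1744, -2120) - K(-156) = -2193 - (3 - 61/3*(-156)) = -2193 - (3 + 3172) = -2193 - 1*3175 = -2193 - 3175 = -5368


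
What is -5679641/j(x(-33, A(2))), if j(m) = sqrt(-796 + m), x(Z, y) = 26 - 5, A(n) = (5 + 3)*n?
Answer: 5679641*I*sqrt(31)/155 ≈ 2.0402e+5*I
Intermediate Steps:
A(n) = 8*n
x(Z, y) = 21
-5679641/j(x(-33, A(2))) = -5679641/sqrt(-796 + 21) = -5679641*(-I*sqrt(31)/155) = -(-5679641)*I*sqrt(31)/155 = 5679641*I*sqrt(31)/155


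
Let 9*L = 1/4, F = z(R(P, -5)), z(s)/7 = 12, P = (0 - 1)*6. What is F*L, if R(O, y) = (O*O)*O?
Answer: 7/3 ≈ 2.3333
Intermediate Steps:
P = -6 (P = -1*6 = -6)
R(O, y) = O**3 (R(O, y) = O**2*O = O**3)
z(s) = 84 (z(s) = 7*12 = 84)
F = 84
L = 1/36 (L = (1/9)/4 = (1/9)*(1/4) = 1/36 ≈ 0.027778)
F*L = 84*(1/36) = 7/3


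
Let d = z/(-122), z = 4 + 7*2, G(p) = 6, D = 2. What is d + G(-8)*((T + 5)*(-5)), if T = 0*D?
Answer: -9159/61 ≈ -150.15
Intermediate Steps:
z = 18 (z = 4 + 14 = 18)
d = -9/61 (d = 18/(-122) = 18*(-1/122) = -9/61 ≈ -0.14754)
T = 0 (T = 0*2 = 0)
d + G(-8)*((T + 5)*(-5)) = -9/61 + 6*((0 + 5)*(-5)) = -9/61 + 6*(5*(-5)) = -9/61 + 6*(-25) = -9/61 - 150 = -9159/61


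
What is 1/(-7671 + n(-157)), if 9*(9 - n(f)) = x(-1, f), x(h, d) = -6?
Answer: -3/22984 ≈ -0.00013053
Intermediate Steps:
n(f) = 29/3 (n(f) = 9 - 1/9*(-6) = 9 + 2/3 = 29/3)
1/(-7671 + n(-157)) = 1/(-7671 + 29/3) = 1/(-22984/3) = -3/22984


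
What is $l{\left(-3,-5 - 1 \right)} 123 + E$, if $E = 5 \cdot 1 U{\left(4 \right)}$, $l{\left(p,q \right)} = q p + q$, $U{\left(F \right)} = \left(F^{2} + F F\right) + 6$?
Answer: $1666$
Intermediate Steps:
$U{\left(F \right)} = 6 + 2 F^{2}$ ($U{\left(F \right)} = \left(F^{2} + F^{2}\right) + 6 = 2 F^{2} + 6 = 6 + 2 F^{2}$)
$l{\left(p,q \right)} = q + p q$ ($l{\left(p,q \right)} = p q + q = q + p q$)
$E = 190$ ($E = 5 \cdot 1 \left(6 + 2 \cdot 4^{2}\right) = 5 \left(6 + 2 \cdot 16\right) = 5 \left(6 + 32\right) = 5 \cdot 38 = 190$)
$l{\left(-3,-5 - 1 \right)} 123 + E = \left(-5 - 1\right) \left(1 - 3\right) 123 + 190 = \left(-6\right) \left(-2\right) 123 + 190 = 12 \cdot 123 + 190 = 1476 + 190 = 1666$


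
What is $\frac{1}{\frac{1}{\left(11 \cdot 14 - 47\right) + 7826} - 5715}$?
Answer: $- \frac{7933}{45337094} \approx -0.00017498$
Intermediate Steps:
$\frac{1}{\frac{1}{\left(11 \cdot 14 - 47\right) + 7826} - 5715} = \frac{1}{\frac{1}{\left(154 - 47\right) + 7826} - 5715} = \frac{1}{\frac{1}{107 + 7826} - 5715} = \frac{1}{\frac{1}{7933} - 5715} = \frac{1}{- \frac{45337094}{7933}} = - \frac{7933}{45337094}$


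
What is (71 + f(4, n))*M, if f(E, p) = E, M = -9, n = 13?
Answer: -675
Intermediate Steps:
(71 + f(4, n))*M = (71 + 4)*(-9) = 75*(-9) = -675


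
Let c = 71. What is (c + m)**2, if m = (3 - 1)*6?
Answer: 6889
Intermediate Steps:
m = 12 (m = 2*6 = 12)
(c + m)**2 = (71 + 12)**2 = 83**2 = 6889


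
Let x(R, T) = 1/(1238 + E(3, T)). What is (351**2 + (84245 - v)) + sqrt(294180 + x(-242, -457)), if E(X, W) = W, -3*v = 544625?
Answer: 1166963/3 + 7*sqrt(3662006689)/781 ≈ 3.8953e+5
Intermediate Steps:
v = -544625/3 (v = -1/3*544625 = -544625/3 ≈ -1.8154e+5)
x(R, T) = 1/(1238 + T)
(351**2 + (84245 - v)) + sqrt(294180 + x(-242, -457)) = (351**2 + (84245 - 1*(-544625/3))) + sqrt(294180 + 1/(1238 - 457)) = (123201 + (84245 + 544625/3)) + sqrt(294180 + 1/781) = (123201 + 797360/3) + sqrt(294180 + 1/781) = 1166963/3 + sqrt(229754581/781) = 1166963/3 + 7*sqrt(3662006689)/781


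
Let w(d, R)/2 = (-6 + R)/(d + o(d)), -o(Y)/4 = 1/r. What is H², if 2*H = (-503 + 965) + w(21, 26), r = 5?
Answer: 549011761/10201 ≈ 53819.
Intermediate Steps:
o(Y) = -⅘ (o(Y) = -4/5 = -4*⅕ = -⅘)
w(d, R) = 2*(-6 + R)/(-⅘ + d) (w(d, R) = 2*((-6 + R)/(d - ⅘)) = 2*((-6 + R)/(-⅘ + d)) = 2*(-6 + R)/(-⅘ + d))
H = 23431/101 (H = ((-503 + 965) + 10*(-6 + 26)/(-4 + 5*21))/2 = (462 + 10*20/(-4 + 105))/2 = (462 + 10*20/101)/2 = (462 + 10*(1/101)*20)/2 = (462 + 200/101)/2 = (½)*(46862/101) = 23431/101 ≈ 231.99)
H² = (23431/101)² = 549011761/10201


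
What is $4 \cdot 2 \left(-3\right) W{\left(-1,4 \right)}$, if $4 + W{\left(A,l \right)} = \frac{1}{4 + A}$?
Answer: $88$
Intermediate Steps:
$W{\left(A,l \right)} = -4 + \frac{1}{4 + A}$
$4 \cdot 2 \left(-3\right) W{\left(-1,4 \right)} = 4 \cdot 2 \left(-3\right) \frac{-15 - -4}{4 - 1} = 8 \left(-3\right) \frac{-15 + 4}{3} = - 24 \cdot \frac{1}{3} \left(-11\right) = \left(-24\right) \left(- \frac{11}{3}\right) = 88$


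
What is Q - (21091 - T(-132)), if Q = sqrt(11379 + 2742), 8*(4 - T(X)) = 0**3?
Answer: -21087 + 3*sqrt(1569) ≈ -20968.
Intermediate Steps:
T(X) = 4 (T(X) = 4 - 1/8*0**3 = 4 - 1/8*0 = 4 + 0 = 4)
Q = 3*sqrt(1569) (Q = sqrt(14121) = 3*sqrt(1569) ≈ 118.83)
Q - (21091 - T(-132)) = 3*sqrt(1569) - (21091 - 1*4) = 3*sqrt(1569) - (21091 - 4) = 3*sqrt(1569) - 1*21087 = 3*sqrt(1569) - 21087 = -21087 + 3*sqrt(1569)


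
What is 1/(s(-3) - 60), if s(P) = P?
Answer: -1/63 ≈ -0.015873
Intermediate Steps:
1/(s(-3) - 60) = 1/(-3 - 60) = 1/(-63) = -1/63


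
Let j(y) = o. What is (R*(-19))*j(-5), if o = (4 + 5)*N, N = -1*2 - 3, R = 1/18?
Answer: 95/2 ≈ 47.500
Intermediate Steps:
R = 1/18 ≈ 0.055556
N = -5 (N = -2 - 3 = -5)
o = -45 (o = (4 + 5)*(-5) = 9*(-5) = -45)
j(y) = -45
(R*(-19))*j(-5) = ((1/18)*(-19))*(-45) = -19/18*(-45) = 95/2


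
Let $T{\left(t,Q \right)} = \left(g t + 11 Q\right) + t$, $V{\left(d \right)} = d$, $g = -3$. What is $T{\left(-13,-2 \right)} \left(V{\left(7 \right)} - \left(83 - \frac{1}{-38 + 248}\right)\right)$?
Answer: $- \frac{31918}{105} \approx -303.98$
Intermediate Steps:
$T{\left(t,Q \right)} = - 2 t + 11 Q$ ($T{\left(t,Q \right)} = \left(- 3 t + 11 Q\right) + t = - 2 t + 11 Q$)
$T{\left(-13,-2 \right)} \left(V{\left(7 \right)} - \left(83 - \frac{1}{-38 + 248}\right)\right) = \left(\left(-2\right) \left(-13\right) + 11 \left(-2\right)\right) \left(7 - \left(83 - \frac{1}{-38 + 248}\right)\right) = \left(26 - 22\right) \left(7 - \left(83 - \frac{1}{210}\right)\right) = 4 \left(7 + \left(\frac{1}{210} - 83\right)\right) = 4 \left(7 - \frac{17429}{210}\right) = 4 \left(- \frac{15959}{210}\right) = - \frac{31918}{105}$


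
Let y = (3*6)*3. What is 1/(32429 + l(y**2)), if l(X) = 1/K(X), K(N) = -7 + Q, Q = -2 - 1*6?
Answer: 15/486434 ≈ 3.0837e-5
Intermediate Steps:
y = 54 (y = 18*3 = 54)
Q = -8 (Q = -2 - 6 = -8)
K(N) = -15 (K(N) = -7 - 8 = -15)
l(X) = -1/15 (l(X) = 1/(-15) = -1/15)
1/(32429 + l(y**2)) = 1/(32429 - 1/15) = 1/(486434/15) = 15/486434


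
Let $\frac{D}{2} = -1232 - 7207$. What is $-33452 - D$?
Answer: $-16574$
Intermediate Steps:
$D = -16878$ ($D = 2 \left(-1232 - 7207\right) = 2 \left(-8439\right) = -16878$)
$-33452 - D = -33452 - -16878 = -33452 + 16878 = -16574$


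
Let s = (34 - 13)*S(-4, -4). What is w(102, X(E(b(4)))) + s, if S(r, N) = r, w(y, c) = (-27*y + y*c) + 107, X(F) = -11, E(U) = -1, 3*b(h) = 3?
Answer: -3853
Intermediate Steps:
b(h) = 1 (b(h) = (1/3)*3 = 1)
w(y, c) = 107 - 27*y + c*y (w(y, c) = (-27*y + c*y) + 107 = 107 - 27*y + c*y)
s = -84 (s = (34 - 13)*(-4) = 21*(-4) = -84)
w(102, X(E(b(4)))) + s = (107 - 27*102 - 11*102) - 84 = (107 - 2754 - 1122) - 84 = -3769 - 84 = -3853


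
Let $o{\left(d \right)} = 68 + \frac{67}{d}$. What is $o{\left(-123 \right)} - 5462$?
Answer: $- \frac{663529}{123} \approx -5394.5$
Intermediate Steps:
$o{\left(-123 \right)} - 5462 = \left(68 + \frac{67}{-123}\right) - 5462 = \left(68 + 67 \left(- \frac{1}{123}\right)\right) - 5462 = \left(68 - \frac{67}{123}\right) - 5462 = \frac{8297}{123} - 5462 = - \frac{663529}{123}$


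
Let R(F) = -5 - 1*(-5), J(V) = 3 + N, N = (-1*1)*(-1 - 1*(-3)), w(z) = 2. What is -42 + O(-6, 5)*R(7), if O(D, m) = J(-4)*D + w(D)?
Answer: -42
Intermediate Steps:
N = -2 (N = -(-1 + 3) = -1*2 = -2)
J(V) = 1 (J(V) = 3 - 2 = 1)
O(D, m) = 2 + D (O(D, m) = 1*D + 2 = D + 2 = 2 + D)
R(F) = 0 (R(F) = -5 + 5 = 0)
-42 + O(-6, 5)*R(7) = -42 + (2 - 6)*0 = -42 - 4*0 = -42 + 0 = -42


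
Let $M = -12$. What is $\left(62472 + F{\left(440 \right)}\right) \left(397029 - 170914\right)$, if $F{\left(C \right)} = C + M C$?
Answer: $13031459680$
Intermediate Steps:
$F{\left(C \right)} = - 11 C$ ($F{\left(C \right)} = C - 12 C = - 11 C$)
$\left(62472 + F{\left(440 \right)}\right) \left(397029 - 170914\right) = \left(62472 - 4840\right) \left(397029 - 170914\right) = \left(62472 - 4840\right) 226115 = 57632 \cdot 226115 = 13031459680$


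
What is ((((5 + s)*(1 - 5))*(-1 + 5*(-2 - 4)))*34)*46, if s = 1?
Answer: 1163616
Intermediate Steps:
((((5 + s)*(1 - 5))*(-1 + 5*(-2 - 4)))*34)*46 = ((((5 + 1)*(1 - 5))*(-1 + 5*(-2 - 4)))*34)*46 = (((6*(-4))*(-1 + 5*(-6)))*34)*46 = (-24*(-1 - 30)*34)*46 = (-24*(-31)*34)*46 = (744*34)*46 = 25296*46 = 1163616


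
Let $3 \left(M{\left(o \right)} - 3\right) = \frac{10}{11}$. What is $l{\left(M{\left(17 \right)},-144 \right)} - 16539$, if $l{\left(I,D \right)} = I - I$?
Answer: $-16539$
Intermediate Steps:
$M{\left(o \right)} = \frac{109}{33}$ ($M{\left(o \right)} = 3 + \frac{10 \cdot \frac{1}{11}}{3} = 3 + \frac{1}{3} \cdot \frac{10}{11} = 3 + \frac{10}{33} = \frac{109}{33}$)
$l{\left(I,D \right)} = 0$
$l{\left(M{\left(17 \right)},-144 \right)} - 16539 = 0 - 16539 = -16539$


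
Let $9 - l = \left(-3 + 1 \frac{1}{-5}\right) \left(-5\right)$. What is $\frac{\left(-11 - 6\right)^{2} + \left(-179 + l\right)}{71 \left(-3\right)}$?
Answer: $- \frac{103}{213} \approx -0.48357$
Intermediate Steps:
$l = -7$ ($l = 9 - \left(-3 + 1 \frac{1}{-5}\right) \left(-5\right) = 9 - \left(-3 + 1 \left(- \frac{1}{5}\right)\right) \left(-5\right) = 9 - \left(-3 - \frac{1}{5}\right) \left(-5\right) = 9 - \left(- \frac{16}{5}\right) \left(-5\right) = 9 - 16 = -7$)
$\frac{\left(-11 - 6\right)^{2} + \left(-179 + l\right)}{71 \left(-3\right)} = \frac{\left(-11 - 6\right)^{2} - 186}{71 \left(-3\right)} = \frac{\left(-17\right)^{2} - 186}{-213} = \left(289 - 186\right) \left(- \frac{1}{213}\right) = 103 \left(- \frac{1}{213}\right) = - \frac{103}{213}$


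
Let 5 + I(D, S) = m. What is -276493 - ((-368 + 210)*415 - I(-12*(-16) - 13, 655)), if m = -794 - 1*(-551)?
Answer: -211171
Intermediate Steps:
m = -243 (m = -794 + 551 = -243)
I(D, S) = -248 (I(D, S) = -5 - 243 = -248)
-276493 - ((-368 + 210)*415 - I(-12*(-16) - 13, 655)) = -276493 - ((-368 + 210)*415 - 1*(-248)) = -276493 - (-158*415 + 248) = -276493 - (-65570 + 248) = -276493 - 1*(-65322) = -276493 + 65322 = -211171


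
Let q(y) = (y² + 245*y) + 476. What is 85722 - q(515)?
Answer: -306154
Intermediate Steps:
q(y) = 476 + y² + 245*y
85722 - q(515) = 85722 - (476 + 515² + 245*515) = 85722 - (476 + 265225 + 126175) = 85722 - 1*391876 = 85722 - 391876 = -306154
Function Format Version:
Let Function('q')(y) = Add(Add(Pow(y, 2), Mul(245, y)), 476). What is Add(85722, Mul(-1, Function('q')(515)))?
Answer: -306154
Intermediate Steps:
Function('q')(y) = Add(476, Pow(y, 2), Mul(245, y))
Add(85722, Mul(-1, Function('q')(515))) = Add(85722, Mul(-1, Add(476, Pow(515, 2), Mul(245, 515)))) = Add(85722, Mul(-1, Add(476, 265225, 126175))) = Add(85722, Mul(-1, 391876)) = Add(85722, -391876) = -306154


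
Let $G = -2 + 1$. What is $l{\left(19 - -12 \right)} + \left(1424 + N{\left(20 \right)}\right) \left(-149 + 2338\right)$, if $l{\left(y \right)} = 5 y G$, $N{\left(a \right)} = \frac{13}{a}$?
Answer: $\frac{62368077}{20} \approx 3.1184 \cdot 10^{6}$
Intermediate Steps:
$G = -1$
$l{\left(y \right)} = - 5 y$ ($l{\left(y \right)} = 5 y \left(-1\right) = - 5 y$)
$l{\left(19 - -12 \right)} + \left(1424 + N{\left(20 \right)}\right) \left(-149 + 2338\right) = - 5 \left(19 - -12\right) + \left(1424 + \frac{13}{20}\right) \left(-149 + 2338\right) = - 5 \left(19 + 12\right) + \left(1424 + 13 \cdot \frac{1}{20}\right) 2189 = \left(-5\right) 31 + \left(1424 + \frac{13}{20}\right) 2189 = -155 + \frac{28493}{20} \cdot 2189 = -155 + \frac{62371177}{20} = \frac{62368077}{20}$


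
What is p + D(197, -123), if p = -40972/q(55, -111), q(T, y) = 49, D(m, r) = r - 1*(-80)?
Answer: -43079/49 ≈ -879.16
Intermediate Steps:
D(m, r) = 80 + r (D(m, r) = r + 80 = 80 + r)
p = -40972/49 ≈ -836.16
p + D(197, -123) = -40972/49 + (80 - 123) = -40972/49 - 43 = -43079/49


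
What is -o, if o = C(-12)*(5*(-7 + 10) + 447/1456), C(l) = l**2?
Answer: -200583/91 ≈ -2204.2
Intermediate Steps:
o = 200583/91 (o = (-12)**2*(5*(-7 + 10) + 447/1456) = 144*(5*3 + 447*(1/1456)) = 144*(15 + 447/1456) = 144*(22287/1456) = 200583/91 ≈ 2204.2)
-o = -1*200583/91 = -200583/91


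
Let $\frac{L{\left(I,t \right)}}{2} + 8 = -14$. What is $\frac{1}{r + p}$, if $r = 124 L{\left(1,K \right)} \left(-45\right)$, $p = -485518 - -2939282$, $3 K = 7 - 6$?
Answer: $\frac{1}{2699284} \approx 3.7047 \cdot 10^{-7}$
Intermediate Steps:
$K = \frac{1}{3}$ ($K = \frac{7 - 6}{3} = \frac{1}{3} \cdot 1 = \frac{1}{3} \approx 0.33333$)
$L{\left(I,t \right)} = -44$ ($L{\left(I,t \right)} = -16 + 2 \left(-14\right) = -16 - 28 = -44$)
$p = 2453764$ ($p = -485518 + 2939282 = 2453764$)
$r = 245520$ ($r = 124 \left(-44\right) \left(-45\right) = \left(-5456\right) \left(-45\right) = 245520$)
$\frac{1}{r + p} = \frac{1}{245520 + 2453764} = \frac{1}{2699284}$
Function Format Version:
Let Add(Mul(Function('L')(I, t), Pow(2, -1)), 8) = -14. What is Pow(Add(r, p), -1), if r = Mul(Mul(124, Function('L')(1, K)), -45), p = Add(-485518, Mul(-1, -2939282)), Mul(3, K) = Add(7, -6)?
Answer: Rational(1, 2699284) ≈ 3.7047e-7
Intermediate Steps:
K = Rational(1, 3) (K = Mul(Rational(1, 3), Add(7, -6)) = Mul(Rational(1, 3), 1) = Rational(1, 3) ≈ 0.33333)
Function('L')(I, t) = -44 (Function('L')(I, t) = Add(-16, Mul(2, -14)) = Add(-16, -28) = -44)
p = 2453764 (p = Add(-485518, 2939282) = 2453764)
r = 245520 (r = Mul(Mul(124, -44), -45) = Mul(-5456, -45) = 245520)
Pow(Add(r, p), -1) = Pow(Add(245520, 2453764), -1) = Pow(2699284, -1) = Rational(1, 2699284)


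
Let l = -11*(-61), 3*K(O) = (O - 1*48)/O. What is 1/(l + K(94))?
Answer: 141/94634 ≈ 0.0014900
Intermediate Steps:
K(O) = (-48 + O)/(3*O) (K(O) = ((O - 1*48)/O)/3 = ((O - 48)/O)/3 = ((-48 + O)/O)/3 = (-48 + O)/(3*O))
l = 671
1/(l + K(94)) = 1/(671 + (⅓)*(-48 + 94)/94) = 1/(671 + (⅓)*(1/94)*46) = 1/(671 + 23/141) = 1/(94634/141) = 141/94634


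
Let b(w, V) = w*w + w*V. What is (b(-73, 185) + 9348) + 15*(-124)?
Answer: -688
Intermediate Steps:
b(w, V) = w² + V*w
(b(-73, 185) + 9348) + 15*(-124) = (-73*(185 - 73) + 9348) + 15*(-124) = (-73*112 + 9348) - 1860 = (-8176 + 9348) - 1860 = 1172 - 1860 = -688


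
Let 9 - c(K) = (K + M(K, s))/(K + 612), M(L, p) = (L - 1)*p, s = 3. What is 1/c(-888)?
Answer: -92/357 ≈ -0.25770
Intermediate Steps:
M(L, p) = p*(-1 + L) (M(L, p) = (-1 + L)*p = p*(-1 + L))
c(K) = 9 - (-3 + 4*K)/(612 + K) (c(K) = 9 - (K + 3*(-1 + K))/(K + 612) = 9 - (K + (-3 + 3*K))/(612 + K) = 9 - (-3 + 4*K)/(612 + K))
1/c(-888) = 1/((5511 + 5*(-888))/(612 - 888)) = 1/((5511 - 4440)/(-276)) = 1/(-1/276*1071) = 1/(-357/92) = -92/357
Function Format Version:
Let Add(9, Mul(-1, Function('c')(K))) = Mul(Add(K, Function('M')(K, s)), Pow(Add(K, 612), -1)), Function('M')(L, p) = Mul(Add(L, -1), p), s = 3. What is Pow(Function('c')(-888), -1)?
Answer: Rational(-92, 357) ≈ -0.25770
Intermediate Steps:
Function('M')(L, p) = Mul(p, Add(-1, L)) (Function('M')(L, p) = Mul(Add(-1, L), p) = Mul(p, Add(-1, L)))
Function('c')(K) = Add(9, Mul(-1, Pow(Add(612, K), -1), Add(-3, Mul(4, K)))) (Function('c')(K) = Add(9, Mul(-1, Mul(Add(K, Mul(3, Add(-1, K))), Pow(Add(K, 612), -1)))) = Add(9, Mul(-1, Mul(Add(K, Add(-3, Mul(3, K))), Pow(Add(612, K), -1)))) = Add(9, Mul(-1, Mul(Add(-3, Mul(4, K)), Pow(Add(612, K), -1)))) = Add(9, Mul(-1, Mul(Pow(Add(612, K), -1), Add(-3, Mul(4, K))))) = Add(9, Mul(-1, Pow(Add(612, K), -1), Add(-3, Mul(4, K)))))
Pow(Function('c')(-888), -1) = Pow(Mul(Pow(Add(612, -888), -1), Add(5511, Mul(5, -888))), -1) = Pow(Mul(Pow(-276, -1), Add(5511, -4440)), -1) = Pow(Mul(Rational(-1, 276), 1071), -1) = Pow(Rational(-357, 92), -1) = Rational(-92, 357)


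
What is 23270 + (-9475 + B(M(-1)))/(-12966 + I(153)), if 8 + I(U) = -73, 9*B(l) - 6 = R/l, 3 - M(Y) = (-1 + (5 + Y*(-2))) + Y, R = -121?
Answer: 5465036837/234846 ≈ 23271.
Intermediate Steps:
M(Y) = -1 + Y (M(Y) = 3 - ((-1 + (5 + Y*(-2))) + Y) = 3 - ((-1 + (5 - 2*Y)) + Y) = 3 - ((4 - 2*Y) + Y) = 3 - (4 - Y) = 3 + (-4 + Y) = -1 + Y)
B(l) = 2/3 - 121/(9*l) (B(l) = 2/3 + (-121/l)/9 = 2/3 - 121/(9*l))
I(U) = -81 (I(U) = -8 - 73 = -81)
23270 + (-9475 + B(M(-1)))/(-12966 + I(153)) = 23270 + (-9475 + (-121 + 6*(-1 - 1))/(9*(-1 - 1)))/(-12966 - 81) = 23270 + (-9475 + (1/9)*(-121 + 6*(-2))/(-2))/(-13047) = 23270 + (-9475 + (1/9)*(-1/2)*(-121 - 12))*(-1/13047) = 23270 + (-9475 + (1/9)*(-1/2)*(-133))*(-1/13047) = 23270 + (-9475 + 133/18)*(-1/13047) = 23270 - 170417/18*(-1/13047) = 23270 + 170417/234846 = 5465036837/234846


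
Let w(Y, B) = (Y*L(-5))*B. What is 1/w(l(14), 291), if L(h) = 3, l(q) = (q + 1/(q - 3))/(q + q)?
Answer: 308/135315 ≈ 0.0022762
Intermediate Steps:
l(q) = (q + 1/(-3 + q))/(2*q) (l(q) = (q + 1/(-3 + q))/((2*q)) = (q + 1/(-3 + q))*(1/(2*q)) = (q + 1/(-3 + q))/(2*q))
w(Y, B) = 3*B*Y (w(Y, B) = (Y*3)*B = (3*Y)*B = 3*B*Y)
1/w(l(14), 291) = 1/(3*291*((½)*(1 + 14² - 3*14)/(14*(-3 + 14)))) = 1/(3*291*((½)*(1/14)*(1 + 196 - 42)/11)) = 1/(3*291*((½)*(1/14)*(1/11)*155)) = 1/(3*291*(155/308)) = 1/(135315/308) = 308/135315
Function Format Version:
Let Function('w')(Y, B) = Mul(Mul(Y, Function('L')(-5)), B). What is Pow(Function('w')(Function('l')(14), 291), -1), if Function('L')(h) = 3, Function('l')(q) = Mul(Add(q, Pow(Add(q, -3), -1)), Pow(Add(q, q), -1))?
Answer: Rational(308, 135315) ≈ 0.0022762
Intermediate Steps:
Function('l')(q) = Mul(Rational(1, 2), Pow(q, -1), Add(q, Pow(Add(-3, q), -1))) (Function('l')(q) = Mul(Add(q, Pow(Add(-3, q), -1)), Pow(Mul(2, q), -1)) = Mul(Add(q, Pow(Add(-3, q), -1)), Mul(Rational(1, 2), Pow(q, -1))) = Mul(Rational(1, 2), Pow(q, -1), Add(q, Pow(Add(-3, q), -1))))
Function('w')(Y, B) = Mul(3, B, Y) (Function('w')(Y, B) = Mul(Mul(Y, 3), B) = Mul(Mul(3, Y), B) = Mul(3, B, Y))
Pow(Function('w')(Function('l')(14), 291), -1) = Pow(Mul(3, 291, Mul(Rational(1, 2), Pow(14, -1), Pow(Add(-3, 14), -1), Add(1, Pow(14, 2), Mul(-3, 14)))), -1) = Pow(Mul(3, 291, Mul(Rational(1, 2), Rational(1, 14), Pow(11, -1), Add(1, 196, -42))), -1) = Pow(Mul(3, 291, Mul(Rational(1, 2), Rational(1, 14), Rational(1, 11), 155)), -1) = Pow(Mul(3, 291, Rational(155, 308)), -1) = Pow(Rational(135315, 308), -1) = Rational(308, 135315)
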